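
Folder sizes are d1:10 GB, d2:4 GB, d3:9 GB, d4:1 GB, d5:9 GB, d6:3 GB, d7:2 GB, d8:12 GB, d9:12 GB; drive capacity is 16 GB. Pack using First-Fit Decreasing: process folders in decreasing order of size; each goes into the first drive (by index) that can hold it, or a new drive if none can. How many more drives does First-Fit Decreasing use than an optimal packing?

0

First-Fit Decreasing: [12,4] [12,3,1] [10,2] [9] [9] → 5 drives.
5 folders exceed 8 GB (half the capacity), and no two of those can share a drive, so at least 5 drives are needed.
So 5 is already optimal.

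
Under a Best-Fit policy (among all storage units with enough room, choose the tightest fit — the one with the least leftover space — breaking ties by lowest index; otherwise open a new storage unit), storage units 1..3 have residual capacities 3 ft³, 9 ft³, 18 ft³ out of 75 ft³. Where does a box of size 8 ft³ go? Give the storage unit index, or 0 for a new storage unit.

Storage units with room: storage unit 2 (9 ft³), storage unit 3 (18 ft³).
Tightest fit is storage unit 2 with 9 ft³ free.

2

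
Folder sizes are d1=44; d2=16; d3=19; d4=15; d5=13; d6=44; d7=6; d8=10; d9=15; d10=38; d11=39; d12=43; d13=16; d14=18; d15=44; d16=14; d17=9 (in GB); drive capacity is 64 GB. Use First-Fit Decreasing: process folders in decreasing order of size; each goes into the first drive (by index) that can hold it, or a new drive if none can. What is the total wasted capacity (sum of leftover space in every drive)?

Sorted descending: 44, 44, 44, 43, 39, 38, 19, 18, 16, 16, 15, 15, 14, 13, 10, 9, 6.
Put 44 GB in drive 1; 20 GB remain.
Put 44 GB in drive 2; 20 GB remain.
Put 44 GB in drive 3; 20 GB remain.
Put 43 GB in drive 4; 21 GB remain.
Put 39 GB in drive 5; 25 GB remain.
Put 38 GB in drive 6; 26 GB remain.
Put 19 GB in drive 1; 1 GB remain.
Put 18 GB in drive 2; 2 GB remain.
Put 16 GB in drive 3; 4 GB remain.
Put 16 GB in drive 4; 5 GB remain.
Put 15 GB in drive 5; 10 GB remain.
Put 15 GB in drive 6; 11 GB remain.
Put 14 GB in drive 7; 50 GB remain.
Put 13 GB in drive 7; 37 GB remain.
Put 10 GB in drive 5; 0 GB remain.
Put 9 GB in drive 6; 2 GB remain.
Put 6 GB in drive 7; 31 GB remain.
7 drives × 64 GB = 448 GB; used 403 GB; unused 45 GB.

45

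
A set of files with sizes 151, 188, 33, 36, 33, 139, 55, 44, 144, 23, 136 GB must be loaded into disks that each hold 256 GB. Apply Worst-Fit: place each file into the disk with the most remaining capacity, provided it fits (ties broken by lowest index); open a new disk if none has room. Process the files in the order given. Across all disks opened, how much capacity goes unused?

151 GB → disk 1 (remaining 105 GB)
188 GB → disk 2 (remaining 68 GB)
33 GB → disk 1 (remaining 72 GB)
36 GB → disk 1 (remaining 36 GB)
33 GB → disk 2 (remaining 35 GB)
139 GB → disk 3 (remaining 117 GB)
55 GB → disk 3 (remaining 62 GB)
44 GB → disk 3 (remaining 18 GB)
144 GB → disk 4 (remaining 112 GB)
23 GB → disk 4 (remaining 89 GB)
136 GB → disk 5 (remaining 120 GB)
5 disks × 256 GB = 1280 GB; used 982 GB; unused 298 GB.

298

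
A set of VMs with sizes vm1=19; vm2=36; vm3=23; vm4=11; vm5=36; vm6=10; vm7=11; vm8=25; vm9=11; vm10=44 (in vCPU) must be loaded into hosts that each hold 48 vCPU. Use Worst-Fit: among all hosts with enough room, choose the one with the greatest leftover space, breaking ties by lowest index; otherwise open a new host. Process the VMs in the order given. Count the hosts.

Put vm1 (19 vCPU) in host 1; 29 vCPU remain.
Put vm2 (36 vCPU) in host 2; 12 vCPU remain.
Put vm3 (23 vCPU) in host 1; 6 vCPU remain.
Put vm4 (11 vCPU) in host 2; 1 vCPU remain.
Put vm5 (36 vCPU) in host 3; 12 vCPU remain.
Put vm6 (10 vCPU) in host 3; 2 vCPU remain.
Put vm7 (11 vCPU) in host 4; 37 vCPU remain.
Put vm8 (25 vCPU) in host 4; 12 vCPU remain.
Put vm9 (11 vCPU) in host 4; 1 vCPU remain.
Put vm10 (44 vCPU) in host 5; 4 vCPU remain.

5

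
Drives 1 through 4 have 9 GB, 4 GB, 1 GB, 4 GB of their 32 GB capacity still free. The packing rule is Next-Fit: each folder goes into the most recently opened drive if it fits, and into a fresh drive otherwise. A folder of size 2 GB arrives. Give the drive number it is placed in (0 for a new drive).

Next-Fit only looks at drive 4, which has 4 GB free.
2 GB fits there.

4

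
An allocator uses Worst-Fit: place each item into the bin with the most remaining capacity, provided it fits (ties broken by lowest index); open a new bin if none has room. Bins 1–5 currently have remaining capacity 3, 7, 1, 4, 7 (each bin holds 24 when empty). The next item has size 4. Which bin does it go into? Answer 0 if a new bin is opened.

Bins with room: bin 2 (7), bin 4 (4), bin 5 (7).
Most room is bin 2 with 7 free.

2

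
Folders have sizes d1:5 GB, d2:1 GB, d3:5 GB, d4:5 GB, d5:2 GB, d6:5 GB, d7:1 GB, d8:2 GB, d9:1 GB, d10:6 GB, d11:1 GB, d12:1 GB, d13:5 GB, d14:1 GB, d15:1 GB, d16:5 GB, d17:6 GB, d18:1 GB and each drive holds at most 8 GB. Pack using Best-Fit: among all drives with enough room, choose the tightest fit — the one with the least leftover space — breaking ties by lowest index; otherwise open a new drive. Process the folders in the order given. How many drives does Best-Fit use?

8

d1 (5 GB) → drive 1 (remaining 3 GB)
d2 (1 GB) → drive 1 (remaining 2 GB)
d3 (5 GB) → drive 2 (remaining 3 GB)
d4 (5 GB) → drive 3 (remaining 3 GB)
d5 (2 GB) → drive 1 (remaining 0 GB)
d6 (5 GB) → drive 4 (remaining 3 GB)
d7 (1 GB) → drive 2 (remaining 2 GB)
d8 (2 GB) → drive 2 (remaining 0 GB)
d9 (1 GB) → drive 3 (remaining 2 GB)
d10 (6 GB) → drive 5 (remaining 2 GB)
d11 (1 GB) → drive 3 (remaining 1 GB)
d12 (1 GB) → drive 3 (remaining 0 GB)
d13 (5 GB) → drive 6 (remaining 3 GB)
d14 (1 GB) → drive 5 (remaining 1 GB)
d15 (1 GB) → drive 5 (remaining 0 GB)
d16 (5 GB) → drive 7 (remaining 3 GB)
d17 (6 GB) → drive 8 (remaining 2 GB)
d18 (1 GB) → drive 8 (remaining 1 GB)
Final drives: [5,1,2] [5,1,2] [5,1,1,1] [5] [6,1,1] [5] [5] [6,1].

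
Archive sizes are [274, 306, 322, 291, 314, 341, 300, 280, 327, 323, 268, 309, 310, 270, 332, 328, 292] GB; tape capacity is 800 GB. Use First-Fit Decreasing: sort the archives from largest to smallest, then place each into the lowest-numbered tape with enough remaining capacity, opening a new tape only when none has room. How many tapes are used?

9

Sorted descending: 341, 332, 328, 327, 323, 322, 314, 310, 309, 306, 300, 292, 291, 280, 274, 270, 268.
Put 341 GB in tape 1; 459 GB remain.
Put 332 GB in tape 1; 127 GB remain.
Put 328 GB in tape 2; 472 GB remain.
Put 327 GB in tape 2; 145 GB remain.
Put 323 GB in tape 3; 477 GB remain.
Put 322 GB in tape 3; 155 GB remain.
Put 314 GB in tape 4; 486 GB remain.
Put 310 GB in tape 4; 176 GB remain.
Put 309 GB in tape 5; 491 GB remain.
Put 306 GB in tape 5; 185 GB remain.
Put 300 GB in tape 6; 500 GB remain.
Put 292 GB in tape 6; 208 GB remain.
Put 291 GB in tape 7; 509 GB remain.
Put 280 GB in tape 7; 229 GB remain.
Put 274 GB in tape 8; 526 GB remain.
Put 270 GB in tape 8; 256 GB remain.
Put 268 GB in tape 9; 532 GB remain.
Final tapes: [341,332] [328,327] [323,322] [314,310] [309,306] [300,292] [291,280] [274,270] [268].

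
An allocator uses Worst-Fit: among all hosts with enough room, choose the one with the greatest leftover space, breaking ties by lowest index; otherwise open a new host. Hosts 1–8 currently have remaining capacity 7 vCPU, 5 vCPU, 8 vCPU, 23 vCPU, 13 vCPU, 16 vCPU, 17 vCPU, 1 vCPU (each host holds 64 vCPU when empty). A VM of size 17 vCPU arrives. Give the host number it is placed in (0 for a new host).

4

Hosts with room: host 4 (23 vCPU), host 7 (17 vCPU).
Most room is host 4 with 23 vCPU free.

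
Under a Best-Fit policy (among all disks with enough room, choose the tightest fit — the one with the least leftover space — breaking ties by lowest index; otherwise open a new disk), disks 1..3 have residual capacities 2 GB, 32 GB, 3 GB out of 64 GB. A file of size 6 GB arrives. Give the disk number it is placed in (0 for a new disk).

2

Disks with room: disk 2 (32 GB).
Tightest fit is disk 2 with 32 GB free.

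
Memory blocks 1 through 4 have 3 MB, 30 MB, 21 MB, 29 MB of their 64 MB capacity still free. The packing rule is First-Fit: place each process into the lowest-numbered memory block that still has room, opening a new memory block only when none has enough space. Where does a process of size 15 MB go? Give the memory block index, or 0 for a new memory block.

2

Memory blocks with room: memory block 2 (30 MB), memory block 3 (21 MB), memory block 4 (29 MB).
The first with room is memory block 2.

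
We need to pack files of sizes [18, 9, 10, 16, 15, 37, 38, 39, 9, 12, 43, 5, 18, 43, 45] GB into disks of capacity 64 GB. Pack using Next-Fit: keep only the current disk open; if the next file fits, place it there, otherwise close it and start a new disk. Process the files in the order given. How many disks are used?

Put 18 GB in disk 1; 46 GB remain.
Put 9 GB in disk 1; 37 GB remain.
Put 10 GB in disk 1; 27 GB remain.
Put 16 GB in disk 1; 11 GB remain.
Put 15 GB in disk 2; 49 GB remain.
Put 37 GB in disk 2; 12 GB remain.
Put 38 GB in disk 3; 26 GB remain.
Put 39 GB in disk 4; 25 GB remain.
Put 9 GB in disk 4; 16 GB remain.
Put 12 GB in disk 4; 4 GB remain.
Put 43 GB in disk 5; 21 GB remain.
Put 5 GB in disk 5; 16 GB remain.
Put 18 GB in disk 6; 46 GB remain.
Put 43 GB in disk 6; 3 GB remain.
Put 45 GB in disk 7; 19 GB remain.
Final disks: [18,9,10,16] [15,37] [38] [39,9,12] [43,5] [18,43] [45].

7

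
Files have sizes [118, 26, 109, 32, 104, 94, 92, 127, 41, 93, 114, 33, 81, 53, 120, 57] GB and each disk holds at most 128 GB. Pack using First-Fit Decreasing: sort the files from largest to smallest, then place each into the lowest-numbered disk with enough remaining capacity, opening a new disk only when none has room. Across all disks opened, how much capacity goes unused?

Sorted descending: 127, 120, 118, 114, 109, 104, 94, 93, 92, 81, 57, 53, 41, 33, 32, 26.
127 GB → disk 1 (remaining 1 GB)
120 GB → disk 2 (remaining 8 GB)
118 GB → disk 3 (remaining 10 GB)
114 GB → disk 4 (remaining 14 GB)
109 GB → disk 5 (remaining 19 GB)
104 GB → disk 6 (remaining 24 GB)
94 GB → disk 7 (remaining 34 GB)
93 GB → disk 8 (remaining 35 GB)
92 GB → disk 9 (remaining 36 GB)
81 GB → disk 10 (remaining 47 GB)
57 GB → disk 11 (remaining 71 GB)
53 GB → disk 11 (remaining 18 GB)
41 GB → disk 10 (remaining 6 GB)
33 GB → disk 7 (remaining 1 GB)
32 GB → disk 8 (remaining 3 GB)
26 GB → disk 9 (remaining 10 GB)
11 disks × 128 GB = 1408 GB; used 1294 GB; unused 114 GB.

114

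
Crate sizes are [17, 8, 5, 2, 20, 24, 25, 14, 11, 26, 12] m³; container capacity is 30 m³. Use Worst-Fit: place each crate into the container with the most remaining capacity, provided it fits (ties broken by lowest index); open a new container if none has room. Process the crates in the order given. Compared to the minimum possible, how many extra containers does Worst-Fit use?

Worst-Fit: [17,8,5] [2,20] [24] [25] [14,11] [26] [12] → 7 containers.
Total size 164 m³; any packing needs at least ⌈164/30⌉ = 6 containers.
An optimal packing achieves that bound: [26,2] [25,5] [24] [20,8] [17,12] [14,11] → 6 containers.
Excess: 7 − 6 = 1.

1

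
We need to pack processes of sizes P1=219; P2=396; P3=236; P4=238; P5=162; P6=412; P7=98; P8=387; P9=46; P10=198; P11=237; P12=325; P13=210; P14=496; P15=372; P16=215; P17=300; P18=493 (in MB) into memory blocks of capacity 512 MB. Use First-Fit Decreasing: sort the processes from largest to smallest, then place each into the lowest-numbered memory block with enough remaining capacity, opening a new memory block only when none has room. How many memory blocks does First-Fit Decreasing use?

Sorted descending: 496, 493, 412, 396, 387, 372, 325, 300, 238, 237, 236, 219, 215, 210, 198, 162, 98, 46.
496 MB → memory block 1 (remaining 16 MB)
493 MB → memory block 2 (remaining 19 MB)
412 MB → memory block 3 (remaining 100 MB)
396 MB → memory block 4 (remaining 116 MB)
387 MB → memory block 5 (remaining 125 MB)
372 MB → memory block 6 (remaining 140 MB)
325 MB → memory block 7 (remaining 187 MB)
300 MB → memory block 8 (remaining 212 MB)
238 MB → memory block 9 (remaining 274 MB)
237 MB → memory block 9 (remaining 37 MB)
236 MB → memory block 10 (remaining 276 MB)
219 MB → memory block 10 (remaining 57 MB)
215 MB → memory block 11 (remaining 297 MB)
210 MB → memory block 8 (remaining 2 MB)
198 MB → memory block 11 (remaining 99 MB)
162 MB → memory block 7 (remaining 25 MB)
98 MB → memory block 3 (remaining 2 MB)
46 MB → memory block 4 (remaining 70 MB)

11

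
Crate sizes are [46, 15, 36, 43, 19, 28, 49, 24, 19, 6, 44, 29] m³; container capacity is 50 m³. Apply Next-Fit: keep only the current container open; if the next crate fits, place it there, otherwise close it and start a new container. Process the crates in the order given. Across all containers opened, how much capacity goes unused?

92

Put 46 m³ in container 1; 4 m³ remain.
Put 15 m³ in container 2; 35 m³ remain.
Put 36 m³ in container 3; 14 m³ remain.
Put 43 m³ in container 4; 7 m³ remain.
Put 19 m³ in container 5; 31 m³ remain.
Put 28 m³ in container 5; 3 m³ remain.
Put 49 m³ in container 6; 1 m³ remain.
Put 24 m³ in container 7; 26 m³ remain.
Put 19 m³ in container 7; 7 m³ remain.
Put 6 m³ in container 7; 1 m³ remain.
Put 44 m³ in container 8; 6 m³ remain.
Put 29 m³ in container 9; 21 m³ remain.
9 containers × 50 m³ = 450 m³; used 358 m³; unused 92 m³.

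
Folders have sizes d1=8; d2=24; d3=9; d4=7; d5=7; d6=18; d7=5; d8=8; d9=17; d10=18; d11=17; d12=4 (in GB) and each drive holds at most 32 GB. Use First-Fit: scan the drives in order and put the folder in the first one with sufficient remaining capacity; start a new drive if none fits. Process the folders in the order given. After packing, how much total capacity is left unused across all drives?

50

d1 (8 GB) → drive 1 (remaining 24 GB)
d2 (24 GB) → drive 1 (remaining 0 GB)
d3 (9 GB) → drive 2 (remaining 23 GB)
d4 (7 GB) → drive 2 (remaining 16 GB)
d5 (7 GB) → drive 2 (remaining 9 GB)
d6 (18 GB) → drive 3 (remaining 14 GB)
d7 (5 GB) → drive 2 (remaining 4 GB)
d8 (8 GB) → drive 3 (remaining 6 GB)
d9 (17 GB) → drive 4 (remaining 15 GB)
d10 (18 GB) → drive 5 (remaining 14 GB)
d11 (17 GB) → drive 6 (remaining 15 GB)
d12 (4 GB) → drive 2 (remaining 0 GB)
6 drives × 32 GB = 192 GB; used 142 GB; unused 50 GB.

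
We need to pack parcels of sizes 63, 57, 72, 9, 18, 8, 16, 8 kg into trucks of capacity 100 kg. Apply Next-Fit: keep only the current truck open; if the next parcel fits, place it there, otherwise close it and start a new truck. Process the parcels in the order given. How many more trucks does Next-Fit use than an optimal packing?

Next-Fit: [63] [57] [72,9,18] [8,16,8] → 4 trucks.
Total size 251 kg; any packing needs at least ⌈251/100⌉ = 3 trucks.
An optimal packing achieves that bound: [72,18,9] [63,16,8,8] [57] → 3 trucks.
Excess: 4 − 3 = 1.

1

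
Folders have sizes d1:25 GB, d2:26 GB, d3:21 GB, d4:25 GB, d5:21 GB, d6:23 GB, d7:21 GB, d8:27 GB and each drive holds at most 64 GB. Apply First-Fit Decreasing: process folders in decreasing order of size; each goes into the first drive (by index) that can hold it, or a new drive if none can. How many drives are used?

Sorted descending: 27, 26, 25, 25, 23, 21, 21, 21.
drive 1: place 27 GB, 37 GB left
drive 1: place 26 GB, 11 GB left
drive 2: place 25 GB, 39 GB left
drive 2: place 25 GB, 14 GB left
drive 3: place 23 GB, 41 GB left
drive 3: place 21 GB, 20 GB left
drive 4: place 21 GB, 43 GB left
drive 4: place 21 GB, 22 GB left
Final drives: [27,26] [25,25] [23,21] [21,21].

4 drives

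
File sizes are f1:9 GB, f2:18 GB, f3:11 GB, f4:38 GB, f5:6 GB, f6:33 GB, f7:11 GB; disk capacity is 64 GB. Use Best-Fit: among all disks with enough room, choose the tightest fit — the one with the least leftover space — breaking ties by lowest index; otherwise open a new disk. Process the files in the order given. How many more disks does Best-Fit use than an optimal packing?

Best-Fit: [9,18,11,6,11] [38] [33] → 3 disks.
Total size 126 GB; any packing needs at least ⌈126/64⌉ = 2 disks.
An optimal packing achieves that bound: [38,18,6] [33,11,11,9] → 2 disks.
Excess: 3 − 2 = 1.

1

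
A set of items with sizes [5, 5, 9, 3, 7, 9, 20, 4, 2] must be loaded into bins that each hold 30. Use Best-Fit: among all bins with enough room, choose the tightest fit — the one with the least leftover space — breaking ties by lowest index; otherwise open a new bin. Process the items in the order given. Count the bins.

3 bins

5 → bin 1 (remaining 25)
5 → bin 1 (remaining 20)
9 → bin 1 (remaining 11)
3 → bin 1 (remaining 8)
7 → bin 1 (remaining 1)
9 → bin 2 (remaining 21)
20 → bin 2 (remaining 1)
4 → bin 3 (remaining 26)
2 → bin 3 (remaining 24)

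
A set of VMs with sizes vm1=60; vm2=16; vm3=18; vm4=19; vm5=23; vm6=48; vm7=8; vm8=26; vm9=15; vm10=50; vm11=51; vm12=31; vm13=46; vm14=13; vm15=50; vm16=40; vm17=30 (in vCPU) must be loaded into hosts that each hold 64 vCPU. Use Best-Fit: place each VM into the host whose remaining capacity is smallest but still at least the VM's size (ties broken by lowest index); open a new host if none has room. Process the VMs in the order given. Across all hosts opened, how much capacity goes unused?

96

vm1 (60 vCPU) → host 1 (remaining 4 vCPU)
vm2 (16 vCPU) → host 2 (remaining 48 vCPU)
vm3 (18 vCPU) → host 2 (remaining 30 vCPU)
vm4 (19 vCPU) → host 2 (remaining 11 vCPU)
vm5 (23 vCPU) → host 3 (remaining 41 vCPU)
vm6 (48 vCPU) → host 4 (remaining 16 vCPU)
vm7 (8 vCPU) → host 2 (remaining 3 vCPU)
vm8 (26 vCPU) → host 3 (remaining 15 vCPU)
vm9 (15 vCPU) → host 3 (remaining 0 vCPU)
vm10 (50 vCPU) → host 5 (remaining 14 vCPU)
vm11 (51 vCPU) → host 6 (remaining 13 vCPU)
vm12 (31 vCPU) → host 7 (remaining 33 vCPU)
vm13 (46 vCPU) → host 8 (remaining 18 vCPU)
vm14 (13 vCPU) → host 6 (remaining 0 vCPU)
vm15 (50 vCPU) → host 9 (remaining 14 vCPU)
vm16 (40 vCPU) → host 10 (remaining 24 vCPU)
vm17 (30 vCPU) → host 7 (remaining 3 vCPU)
10 hosts × 64 vCPU = 640 vCPU; used 544 vCPU; unused 96 vCPU.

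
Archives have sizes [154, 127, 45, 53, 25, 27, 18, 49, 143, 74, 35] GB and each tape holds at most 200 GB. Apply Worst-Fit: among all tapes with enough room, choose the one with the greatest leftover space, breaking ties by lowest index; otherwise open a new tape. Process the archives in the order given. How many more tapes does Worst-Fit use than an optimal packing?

1

Worst-Fit: [154] [127,45] [53,25,27,18,49] [143] [74,35] → 5 tapes.
Total size 750 GB; any packing needs at least ⌈750/200⌉ = 4 tapes.
An optimal packing achieves that bound: [154,45] [143,53] [127,49,18] [74,35,27,25] → 4 tapes.
Excess: 5 − 4 = 1.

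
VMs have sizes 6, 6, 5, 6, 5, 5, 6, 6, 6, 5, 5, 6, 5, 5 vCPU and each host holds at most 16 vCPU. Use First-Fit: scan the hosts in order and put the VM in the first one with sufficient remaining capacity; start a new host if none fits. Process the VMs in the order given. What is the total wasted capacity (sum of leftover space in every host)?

Put 6 vCPU in host 1; 10 vCPU remain.
Put 6 vCPU in host 1; 4 vCPU remain.
Put 5 vCPU in host 2; 11 vCPU remain.
Put 6 vCPU in host 2; 5 vCPU remain.
Put 5 vCPU in host 2; 0 vCPU remain.
Put 5 vCPU in host 3; 11 vCPU remain.
Put 6 vCPU in host 3; 5 vCPU remain.
Put 6 vCPU in host 4; 10 vCPU remain.
Put 6 vCPU in host 4; 4 vCPU remain.
Put 5 vCPU in host 3; 0 vCPU remain.
Put 5 vCPU in host 5; 11 vCPU remain.
Put 6 vCPU in host 5; 5 vCPU remain.
Put 5 vCPU in host 5; 0 vCPU remain.
Put 5 vCPU in host 6; 11 vCPU remain.
6 hosts × 16 vCPU = 96 vCPU; used 77 vCPU; unused 19 vCPU.

19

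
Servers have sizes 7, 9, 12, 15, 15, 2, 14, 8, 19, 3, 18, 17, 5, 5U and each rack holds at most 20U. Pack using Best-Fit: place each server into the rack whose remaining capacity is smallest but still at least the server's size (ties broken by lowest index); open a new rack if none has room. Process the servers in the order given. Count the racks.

8 racks

rack 1: place 7U, 13U left
rack 1: place 9U, 4U left
rack 2: place 12U, 8U left
rack 3: place 15U, 5U left
rack 4: place 15U, 5U left
rack 1: place 2U, 2U left
rack 5: place 14U, 6U left
rack 2: place 8U, 0U left
rack 6: place 19U, 1U left
rack 3: place 3U, 2U left
rack 7: place 18U, 2U left
rack 8: place 17U, 3U left
rack 4: place 5U, 0U left
rack 5: place 5U, 1U left
Final racks: [7,9,2] [12,8] [15,3] [15,5] [14,5] [19] [18] [17].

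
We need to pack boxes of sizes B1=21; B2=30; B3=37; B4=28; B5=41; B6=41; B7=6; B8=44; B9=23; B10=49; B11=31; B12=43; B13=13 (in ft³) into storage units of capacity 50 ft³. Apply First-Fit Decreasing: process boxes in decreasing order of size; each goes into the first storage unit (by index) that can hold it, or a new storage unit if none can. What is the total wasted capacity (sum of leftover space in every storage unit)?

93

Sorted descending: 49, 44, 43, 41, 41, 37, 31, 30, 28, 23, 21, 13, 6.
storage unit 1: place 49 ft³, 1 ft³ left
storage unit 2: place 44 ft³, 6 ft³ left
storage unit 3: place 43 ft³, 7 ft³ left
storage unit 4: place 41 ft³, 9 ft³ left
storage unit 5: place 41 ft³, 9 ft³ left
storage unit 6: place 37 ft³, 13 ft³ left
storage unit 7: place 31 ft³, 19 ft³ left
storage unit 8: place 30 ft³, 20 ft³ left
storage unit 9: place 28 ft³, 22 ft³ left
storage unit 10: place 23 ft³, 27 ft³ left
storage unit 9: place 21 ft³, 1 ft³ left
storage unit 6: place 13 ft³, 0 ft³ left
storage unit 2: place 6 ft³, 0 ft³ left
10 storage units × 50 ft³ = 500 ft³; used 407 ft³; unused 93 ft³.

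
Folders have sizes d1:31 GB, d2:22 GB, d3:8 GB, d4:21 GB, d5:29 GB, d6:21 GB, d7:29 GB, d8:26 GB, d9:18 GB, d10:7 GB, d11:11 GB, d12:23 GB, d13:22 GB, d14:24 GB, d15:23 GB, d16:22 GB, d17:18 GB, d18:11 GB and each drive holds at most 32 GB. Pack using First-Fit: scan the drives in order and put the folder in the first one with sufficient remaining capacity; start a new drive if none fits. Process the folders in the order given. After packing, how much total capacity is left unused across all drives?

d1 (31 GB) → drive 1 (remaining 1 GB)
d2 (22 GB) → drive 2 (remaining 10 GB)
d3 (8 GB) → drive 2 (remaining 2 GB)
d4 (21 GB) → drive 3 (remaining 11 GB)
d5 (29 GB) → drive 4 (remaining 3 GB)
d6 (21 GB) → drive 5 (remaining 11 GB)
d7 (29 GB) → drive 6 (remaining 3 GB)
d8 (26 GB) → drive 7 (remaining 6 GB)
d9 (18 GB) → drive 8 (remaining 14 GB)
d10 (7 GB) → drive 3 (remaining 4 GB)
d11 (11 GB) → drive 5 (remaining 0 GB)
d12 (23 GB) → drive 9 (remaining 9 GB)
d13 (22 GB) → drive 10 (remaining 10 GB)
d14 (24 GB) → drive 11 (remaining 8 GB)
d15 (23 GB) → drive 12 (remaining 9 GB)
d16 (22 GB) → drive 13 (remaining 10 GB)
d17 (18 GB) → drive 14 (remaining 14 GB)
d18 (11 GB) → drive 8 (remaining 3 GB)
14 drives × 32 GB = 448 GB; used 366 GB; unused 82 GB.

82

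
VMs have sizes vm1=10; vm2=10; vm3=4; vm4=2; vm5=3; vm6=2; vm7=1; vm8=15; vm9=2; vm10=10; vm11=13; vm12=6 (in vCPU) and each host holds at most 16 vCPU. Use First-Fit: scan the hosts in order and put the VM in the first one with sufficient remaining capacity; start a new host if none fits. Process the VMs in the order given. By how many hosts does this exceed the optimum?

First-Fit: [10,4,2] [10,3,2,1] [15] [2,10] [13] [6] → 6 hosts.
Total size 78 vCPU; any packing needs at least ⌈78/16⌉ = 5 hosts.
An optimal packing achieves that bound: [15,1] [13,3] [10,6] [10,4,2] [10,2,2] → 5 hosts.
Excess: 6 − 5 = 1.

1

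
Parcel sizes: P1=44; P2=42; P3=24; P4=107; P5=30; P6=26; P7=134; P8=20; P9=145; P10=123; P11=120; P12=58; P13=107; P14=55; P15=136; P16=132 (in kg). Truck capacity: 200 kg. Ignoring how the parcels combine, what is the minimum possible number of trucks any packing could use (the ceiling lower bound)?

Total size = 44 + 42 + 24 + 107 + 30 + 26 + 134 + 20 + 145 + 123 + 120 + 58 + 107 + 55 + 136 + 132 = 1303 kg.
⌈1303 / 200⌉ = 7.

7 trucks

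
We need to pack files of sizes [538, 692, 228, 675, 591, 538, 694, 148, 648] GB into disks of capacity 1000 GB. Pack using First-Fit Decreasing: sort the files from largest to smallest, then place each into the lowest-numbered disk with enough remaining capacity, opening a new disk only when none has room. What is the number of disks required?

7

Sorted descending: 694, 692, 675, 648, 591, 538, 538, 228, 148.
694 GB → disk 1 (remaining 306 GB)
692 GB → disk 2 (remaining 308 GB)
675 GB → disk 3 (remaining 325 GB)
648 GB → disk 4 (remaining 352 GB)
591 GB → disk 5 (remaining 409 GB)
538 GB → disk 6 (remaining 462 GB)
538 GB → disk 7 (remaining 462 GB)
228 GB → disk 1 (remaining 78 GB)
148 GB → disk 2 (remaining 160 GB)
Final disks: [694,228] [692,148] [675] [648] [591] [538] [538].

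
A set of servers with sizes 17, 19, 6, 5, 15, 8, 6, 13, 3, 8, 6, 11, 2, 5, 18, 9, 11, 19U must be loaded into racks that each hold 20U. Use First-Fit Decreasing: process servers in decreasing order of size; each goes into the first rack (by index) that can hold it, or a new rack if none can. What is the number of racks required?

Sorted descending: 19, 19, 18, 17, 15, 13, 11, 11, 9, 8, 8, 6, 6, 6, 5, 5, 3, 2.
Put 19U in rack 1; 1U remain.
Put 19U in rack 2; 1U remain.
Put 18U in rack 3; 2U remain.
Put 17U in rack 4; 3U remain.
Put 15U in rack 5; 5U remain.
Put 13U in rack 6; 7U remain.
Put 11U in rack 7; 9U remain.
Put 11U in rack 8; 9U remain.
Put 9U in rack 7; 0U remain.
Put 8U in rack 8; 1U remain.
Put 8U in rack 9; 12U remain.
Put 6U in rack 6; 1U remain.
Put 6U in rack 9; 6U remain.
Put 6U in rack 9; 0U remain.
Put 5U in rack 5; 0U remain.
Put 5U in rack 10; 15U remain.
Put 3U in rack 4; 0U remain.
Put 2U in rack 3; 0U remain.
Final racks: [19] [19] [18,2] [17,3] [15,5] [13,6] [11,9] [11,8] [8,6,6] [5].

10 racks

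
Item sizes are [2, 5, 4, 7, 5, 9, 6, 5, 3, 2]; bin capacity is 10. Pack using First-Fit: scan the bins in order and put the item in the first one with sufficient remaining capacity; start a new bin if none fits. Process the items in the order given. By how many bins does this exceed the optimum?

First-Fit: [2,5,3] [4,5] [7,2] [9] [6] [5] → 6 bins.
Total size 48; any packing needs at least ⌈48/10⌉ = 5 bins.
An optimal packing achieves that bound: [9] [7,3] [6,4] [5,5] [5,2,2] → 5 bins.
Excess: 6 − 5 = 1.

1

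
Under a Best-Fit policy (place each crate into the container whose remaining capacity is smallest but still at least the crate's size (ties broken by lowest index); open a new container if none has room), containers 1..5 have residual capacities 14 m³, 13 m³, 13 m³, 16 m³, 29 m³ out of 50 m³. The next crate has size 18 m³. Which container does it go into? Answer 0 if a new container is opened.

Containers with room: container 5 (29 m³).
Tightest fit is container 5 with 29 m³ free.

5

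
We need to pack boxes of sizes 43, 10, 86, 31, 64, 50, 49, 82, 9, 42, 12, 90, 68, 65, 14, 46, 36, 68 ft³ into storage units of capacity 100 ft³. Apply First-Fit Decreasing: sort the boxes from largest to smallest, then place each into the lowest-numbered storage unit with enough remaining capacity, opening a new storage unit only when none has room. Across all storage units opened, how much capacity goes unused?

135

Sorted descending: 90, 86, 82, 68, 68, 65, 64, 50, 49, 46, 43, 42, 36, 31, 14, 12, 10, 9.
storage unit 1: place 90 ft³, 10 ft³ left
storage unit 2: place 86 ft³, 14 ft³ left
storage unit 3: place 82 ft³, 18 ft³ left
storage unit 4: place 68 ft³, 32 ft³ left
storage unit 5: place 68 ft³, 32 ft³ left
storage unit 6: place 65 ft³, 35 ft³ left
storage unit 7: place 64 ft³, 36 ft³ left
storage unit 8: place 50 ft³, 50 ft³ left
storage unit 8: place 49 ft³, 1 ft³ left
storage unit 9: place 46 ft³, 54 ft³ left
storage unit 9: place 43 ft³, 11 ft³ left
storage unit 10: place 42 ft³, 58 ft³ left
storage unit 7: place 36 ft³, 0 ft³ left
storage unit 4: place 31 ft³, 1 ft³ left
storage unit 2: place 14 ft³, 0 ft³ left
storage unit 3: place 12 ft³, 6 ft³ left
storage unit 1: place 10 ft³, 0 ft³ left
storage unit 5: place 9 ft³, 23 ft³ left
10 storage units × 100 ft³ = 1000 ft³; used 865 ft³; unused 135 ft³.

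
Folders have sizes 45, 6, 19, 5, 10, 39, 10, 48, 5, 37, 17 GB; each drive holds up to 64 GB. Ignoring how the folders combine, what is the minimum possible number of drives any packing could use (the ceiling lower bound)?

Total size = 45 + 6 + 19 + 5 + 10 + 39 + 10 + 48 + 5 + 37 + 17 = 241 GB.
⌈241 / 64⌉ = 4.

4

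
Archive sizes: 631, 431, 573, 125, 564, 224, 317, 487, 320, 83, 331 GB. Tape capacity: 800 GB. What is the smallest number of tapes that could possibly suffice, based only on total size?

Total size = 631 + 431 + 573 + 125 + 564 + 224 + 317 + 487 + 320 + 83 + 331 = 4086 GB.
⌈4086 / 800⌉ = 6.

6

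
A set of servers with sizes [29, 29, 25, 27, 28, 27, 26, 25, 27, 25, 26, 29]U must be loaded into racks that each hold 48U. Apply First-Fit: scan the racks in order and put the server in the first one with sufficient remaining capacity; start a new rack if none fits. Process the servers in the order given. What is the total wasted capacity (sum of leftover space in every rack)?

253

Put 29U in rack 1; 19U remain.
Put 29U in rack 2; 19U remain.
Put 25U in rack 3; 23U remain.
Put 27U in rack 4; 21U remain.
Put 28U in rack 5; 20U remain.
Put 27U in rack 6; 21U remain.
Put 26U in rack 7; 22U remain.
Put 25U in rack 8; 23U remain.
Put 27U in rack 9; 21U remain.
Put 25U in rack 10; 23U remain.
Put 26U in rack 11; 22U remain.
Put 29U in rack 12; 19U remain.
12 racks × 48U = 576U; used 323U; unused 253U.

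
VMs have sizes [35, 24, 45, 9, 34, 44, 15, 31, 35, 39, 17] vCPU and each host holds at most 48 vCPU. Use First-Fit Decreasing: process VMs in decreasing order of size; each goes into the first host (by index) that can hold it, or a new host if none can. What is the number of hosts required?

8 hosts

Sorted descending: 45, 44, 39, 35, 35, 34, 31, 24, 17, 15, 9.
45 vCPU → host 1 (remaining 3 vCPU)
44 vCPU → host 2 (remaining 4 vCPU)
39 vCPU → host 3 (remaining 9 vCPU)
35 vCPU → host 4 (remaining 13 vCPU)
35 vCPU → host 5 (remaining 13 vCPU)
34 vCPU → host 6 (remaining 14 vCPU)
31 vCPU → host 7 (remaining 17 vCPU)
24 vCPU → host 8 (remaining 24 vCPU)
17 vCPU → host 7 (remaining 0 vCPU)
15 vCPU → host 8 (remaining 9 vCPU)
9 vCPU → host 3 (remaining 0 vCPU)
Final hosts: [45] [44] [39,9] [35] [35] [34] [31,17] [24,15].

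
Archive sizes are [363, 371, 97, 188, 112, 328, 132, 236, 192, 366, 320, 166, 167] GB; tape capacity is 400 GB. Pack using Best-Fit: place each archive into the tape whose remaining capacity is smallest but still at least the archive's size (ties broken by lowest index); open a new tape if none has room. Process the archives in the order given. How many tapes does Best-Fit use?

9 tapes

363 GB → tape 1 (remaining 37 GB)
371 GB → tape 2 (remaining 29 GB)
97 GB → tape 3 (remaining 303 GB)
188 GB → tape 3 (remaining 115 GB)
112 GB → tape 3 (remaining 3 GB)
328 GB → tape 4 (remaining 72 GB)
132 GB → tape 5 (remaining 268 GB)
236 GB → tape 5 (remaining 32 GB)
192 GB → tape 6 (remaining 208 GB)
366 GB → tape 7 (remaining 34 GB)
320 GB → tape 8 (remaining 80 GB)
166 GB → tape 6 (remaining 42 GB)
167 GB → tape 9 (remaining 233 GB)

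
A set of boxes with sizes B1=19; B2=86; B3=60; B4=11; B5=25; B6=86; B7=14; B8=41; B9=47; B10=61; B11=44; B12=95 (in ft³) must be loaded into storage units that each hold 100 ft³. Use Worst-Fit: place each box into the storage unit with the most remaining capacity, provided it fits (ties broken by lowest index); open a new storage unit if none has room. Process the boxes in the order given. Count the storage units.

storage unit 1: place B1 (19 ft³), 81 ft³ left
storage unit 2: place B2 (86 ft³), 14 ft³ left
storage unit 1: place B3 (60 ft³), 21 ft³ left
storage unit 1: place B4 (11 ft³), 10 ft³ left
storage unit 3: place B5 (25 ft³), 75 ft³ left
storage unit 4: place B6 (86 ft³), 14 ft³ left
storage unit 3: place B7 (14 ft³), 61 ft³ left
storage unit 3: place B8 (41 ft³), 20 ft³ left
storage unit 5: place B9 (47 ft³), 53 ft³ left
storage unit 6: place B10 (61 ft³), 39 ft³ left
storage unit 5: place B11 (44 ft³), 9 ft³ left
storage unit 7: place B12 (95 ft³), 5 ft³ left

7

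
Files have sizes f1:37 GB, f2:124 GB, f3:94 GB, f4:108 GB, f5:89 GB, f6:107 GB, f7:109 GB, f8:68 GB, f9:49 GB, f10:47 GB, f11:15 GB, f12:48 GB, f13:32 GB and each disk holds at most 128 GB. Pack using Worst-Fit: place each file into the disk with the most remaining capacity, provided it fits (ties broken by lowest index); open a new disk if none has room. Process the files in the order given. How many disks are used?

8 disks

disk 1: place f1 (37 GB), 91 GB left
disk 2: place f2 (124 GB), 4 GB left
disk 3: place f3 (94 GB), 34 GB left
disk 4: place f4 (108 GB), 20 GB left
disk 1: place f5 (89 GB), 2 GB left
disk 5: place f6 (107 GB), 21 GB left
disk 6: place f7 (109 GB), 19 GB left
disk 7: place f8 (68 GB), 60 GB left
disk 7: place f9 (49 GB), 11 GB left
disk 8: place f10 (47 GB), 81 GB left
disk 8: place f11 (15 GB), 66 GB left
disk 8: place f12 (48 GB), 18 GB left
disk 3: place f13 (32 GB), 2 GB left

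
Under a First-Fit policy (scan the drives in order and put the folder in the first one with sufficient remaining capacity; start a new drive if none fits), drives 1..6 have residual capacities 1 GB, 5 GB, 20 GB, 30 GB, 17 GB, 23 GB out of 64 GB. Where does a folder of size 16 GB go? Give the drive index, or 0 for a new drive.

3

Drives with room: drive 3 (20 GB), drive 4 (30 GB), drive 5 (17 GB), drive 6 (23 GB).
The first with room is drive 3.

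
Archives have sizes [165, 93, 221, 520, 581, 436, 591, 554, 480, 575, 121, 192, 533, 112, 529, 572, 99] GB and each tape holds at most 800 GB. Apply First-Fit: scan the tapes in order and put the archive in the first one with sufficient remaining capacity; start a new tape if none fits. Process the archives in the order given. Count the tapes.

11

165 GB → tape 1 (remaining 635 GB)
93 GB → tape 1 (remaining 542 GB)
221 GB → tape 1 (remaining 321 GB)
520 GB → tape 2 (remaining 280 GB)
581 GB → tape 3 (remaining 219 GB)
436 GB → tape 4 (remaining 364 GB)
591 GB → tape 5 (remaining 209 GB)
554 GB → tape 6 (remaining 246 GB)
480 GB → tape 7 (remaining 320 GB)
575 GB → tape 8 (remaining 225 GB)
121 GB → tape 1 (remaining 200 GB)
192 GB → tape 1 (remaining 8 GB)
533 GB → tape 9 (remaining 267 GB)
112 GB → tape 2 (remaining 168 GB)
529 GB → tape 10 (remaining 271 GB)
572 GB → tape 11 (remaining 228 GB)
99 GB → tape 2 (remaining 69 GB)
Final tapes: [165,93,221,121,192] [520,112,99] [581] [436] [591] [554] [480] [575] [533] [529] [572].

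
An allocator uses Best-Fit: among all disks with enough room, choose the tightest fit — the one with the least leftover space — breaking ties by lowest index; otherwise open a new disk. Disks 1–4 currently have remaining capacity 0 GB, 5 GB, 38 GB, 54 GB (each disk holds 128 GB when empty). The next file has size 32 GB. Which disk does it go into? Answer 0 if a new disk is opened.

3

Disks with room: disk 3 (38 GB), disk 4 (54 GB).
Tightest fit is disk 3 with 38 GB free.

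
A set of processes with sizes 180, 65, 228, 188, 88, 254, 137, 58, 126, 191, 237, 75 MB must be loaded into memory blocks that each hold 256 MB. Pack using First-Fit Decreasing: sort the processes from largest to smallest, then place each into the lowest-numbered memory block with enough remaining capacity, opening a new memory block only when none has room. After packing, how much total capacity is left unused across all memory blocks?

221

Sorted descending: 254, 237, 228, 191, 188, 180, 137, 126, 88, 75, 65, 58.
254 MB → memory block 1 (remaining 2 MB)
237 MB → memory block 2 (remaining 19 MB)
228 MB → memory block 3 (remaining 28 MB)
191 MB → memory block 4 (remaining 65 MB)
188 MB → memory block 5 (remaining 68 MB)
180 MB → memory block 6 (remaining 76 MB)
137 MB → memory block 7 (remaining 119 MB)
126 MB → memory block 8 (remaining 130 MB)
88 MB → memory block 7 (remaining 31 MB)
75 MB → memory block 6 (remaining 1 MB)
65 MB → memory block 4 (remaining 0 MB)
58 MB → memory block 5 (remaining 10 MB)
8 memory blocks × 256 MB = 2048 MB; used 1827 MB; unused 221 MB.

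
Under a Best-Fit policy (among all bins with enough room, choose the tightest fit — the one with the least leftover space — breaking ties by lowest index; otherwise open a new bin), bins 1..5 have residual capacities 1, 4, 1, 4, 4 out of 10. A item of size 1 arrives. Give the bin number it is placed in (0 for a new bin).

Bins with room: bin 1 (1), bin 2 (4), bin 3 (1), bin 4 (4), bin 5 (4).
Tightest fit is bin 1 with 1 free.

1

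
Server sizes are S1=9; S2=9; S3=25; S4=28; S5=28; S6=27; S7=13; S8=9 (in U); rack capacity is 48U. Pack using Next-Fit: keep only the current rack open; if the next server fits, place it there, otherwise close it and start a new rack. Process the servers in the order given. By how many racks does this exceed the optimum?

1

Next-Fit: [9,9,25] [28] [28] [27,13] [9] → 5 racks.
Total size 148U; any packing needs at least ⌈148/48⌉ = 4 racks.
An optimal packing achieves that bound: [28,13] [28,9,9] [27,9] [25] → 4 racks.
Excess: 5 − 4 = 1.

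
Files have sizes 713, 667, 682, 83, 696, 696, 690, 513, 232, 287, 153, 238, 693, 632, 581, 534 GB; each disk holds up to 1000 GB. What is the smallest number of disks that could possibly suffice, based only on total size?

9

Total size = 713 + 667 + 682 + 83 + 696 + 696 + 690 + 513 + 232 + 287 + 153 + 238 + 693 + 632 + 581 + 534 = 8090 GB.
⌈8090 / 1000⌉ = 9.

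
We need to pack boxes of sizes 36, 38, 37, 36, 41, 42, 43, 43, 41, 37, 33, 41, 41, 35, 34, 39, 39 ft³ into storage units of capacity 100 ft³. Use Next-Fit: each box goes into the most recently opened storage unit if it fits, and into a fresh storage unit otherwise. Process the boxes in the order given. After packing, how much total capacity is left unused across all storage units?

244

storage unit 1: place 36 ft³, 64 ft³ left
storage unit 1: place 38 ft³, 26 ft³ left
storage unit 2: place 37 ft³, 63 ft³ left
storage unit 2: place 36 ft³, 27 ft³ left
storage unit 3: place 41 ft³, 59 ft³ left
storage unit 3: place 42 ft³, 17 ft³ left
storage unit 4: place 43 ft³, 57 ft³ left
storage unit 4: place 43 ft³, 14 ft³ left
storage unit 5: place 41 ft³, 59 ft³ left
storage unit 5: place 37 ft³, 22 ft³ left
storage unit 6: place 33 ft³, 67 ft³ left
storage unit 6: place 41 ft³, 26 ft³ left
storage unit 7: place 41 ft³, 59 ft³ left
storage unit 7: place 35 ft³, 24 ft³ left
storage unit 8: place 34 ft³, 66 ft³ left
storage unit 8: place 39 ft³, 27 ft³ left
storage unit 9: place 39 ft³, 61 ft³ left
9 storage units × 100 ft³ = 900 ft³; used 656 ft³; unused 244 ft³.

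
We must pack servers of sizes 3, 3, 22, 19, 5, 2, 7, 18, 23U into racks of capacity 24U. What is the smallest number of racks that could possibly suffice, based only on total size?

Total size = 3 + 3 + 22 + 19 + 5 + 2 + 7 + 18 + 23 = 102U.
⌈102 / 24⌉ = 5.

5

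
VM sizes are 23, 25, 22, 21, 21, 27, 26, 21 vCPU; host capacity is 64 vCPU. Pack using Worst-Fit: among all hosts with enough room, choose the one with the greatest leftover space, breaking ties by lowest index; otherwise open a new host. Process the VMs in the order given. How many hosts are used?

host 1: place 23 vCPU, 41 vCPU left
host 1: place 25 vCPU, 16 vCPU left
host 2: place 22 vCPU, 42 vCPU left
host 2: place 21 vCPU, 21 vCPU left
host 2: place 21 vCPU, 0 vCPU left
host 3: place 27 vCPU, 37 vCPU left
host 3: place 26 vCPU, 11 vCPU left
host 4: place 21 vCPU, 43 vCPU left
Final hosts: [23,25] [22,21,21] [27,26] [21].

4 hosts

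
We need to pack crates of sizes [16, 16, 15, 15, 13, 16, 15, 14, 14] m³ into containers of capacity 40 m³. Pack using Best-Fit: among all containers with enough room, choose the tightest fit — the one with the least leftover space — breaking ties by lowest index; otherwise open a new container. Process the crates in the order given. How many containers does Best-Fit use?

5 containers

16 m³ → container 1 (remaining 24 m³)
16 m³ → container 1 (remaining 8 m³)
15 m³ → container 2 (remaining 25 m³)
15 m³ → container 2 (remaining 10 m³)
13 m³ → container 3 (remaining 27 m³)
16 m³ → container 3 (remaining 11 m³)
15 m³ → container 4 (remaining 25 m³)
14 m³ → container 4 (remaining 11 m³)
14 m³ → container 5 (remaining 26 m³)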